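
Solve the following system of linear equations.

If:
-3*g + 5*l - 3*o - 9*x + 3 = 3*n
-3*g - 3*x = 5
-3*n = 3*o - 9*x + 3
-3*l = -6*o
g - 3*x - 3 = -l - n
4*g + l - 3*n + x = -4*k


Then:
g = -76/5
k = 1051/60
l = 192/5
n = 102/5
o = 96/5
x = 203/15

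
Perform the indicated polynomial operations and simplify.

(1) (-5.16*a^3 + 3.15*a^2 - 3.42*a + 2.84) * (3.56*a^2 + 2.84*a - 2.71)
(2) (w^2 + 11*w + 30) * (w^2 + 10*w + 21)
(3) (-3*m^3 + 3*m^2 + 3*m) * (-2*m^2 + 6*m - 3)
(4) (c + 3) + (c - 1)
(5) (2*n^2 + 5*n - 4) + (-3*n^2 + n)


(1) = -18.3696*a^5 - 3.4404*a^4 + 10.7544*a^3 - 8.1389*a^2 + 17.3338*a - 7.6964
(2) = w^4 + 21*w^3 + 161*w^2 + 531*w + 630
(3) = 6*m^5 - 24*m^4 + 21*m^3 + 9*m^2 - 9*m
(4) = 2*c + 2
(5) = -n^2 + 6*n - 4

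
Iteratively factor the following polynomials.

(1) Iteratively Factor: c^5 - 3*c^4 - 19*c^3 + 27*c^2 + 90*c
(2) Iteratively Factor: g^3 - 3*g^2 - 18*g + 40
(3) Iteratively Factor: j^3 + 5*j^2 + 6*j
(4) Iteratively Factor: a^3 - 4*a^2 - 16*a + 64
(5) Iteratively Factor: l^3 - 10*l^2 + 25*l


(1) = (c)*(c^4 - 3*c^3 - 19*c^2 + 27*c + 90) = c*(c - 3)*(c^3 - 19*c - 30) = c*(c - 3)*(c + 2)*(c^2 - 2*c - 15) = c*(c - 5)*(c - 3)*(c + 2)*(c + 3)
(2) = (g + 4)*(g^2 - 7*g + 10) = (g - 5)*(g + 4)*(g - 2)
(3) = (j)*(j^2 + 5*j + 6) = j*(j + 2)*(j + 3)
(4) = (a - 4)*(a^2 - 16) = (a - 4)^2*(a + 4)
(5) = (l)*(l^2 - 10*l + 25) = l*(l - 5)*(l - 5)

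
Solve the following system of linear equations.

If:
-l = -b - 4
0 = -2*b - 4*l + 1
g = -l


Then:
b = -5/2
g = -3/2
l = 3/2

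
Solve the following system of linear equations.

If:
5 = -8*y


Then:
y = -5/8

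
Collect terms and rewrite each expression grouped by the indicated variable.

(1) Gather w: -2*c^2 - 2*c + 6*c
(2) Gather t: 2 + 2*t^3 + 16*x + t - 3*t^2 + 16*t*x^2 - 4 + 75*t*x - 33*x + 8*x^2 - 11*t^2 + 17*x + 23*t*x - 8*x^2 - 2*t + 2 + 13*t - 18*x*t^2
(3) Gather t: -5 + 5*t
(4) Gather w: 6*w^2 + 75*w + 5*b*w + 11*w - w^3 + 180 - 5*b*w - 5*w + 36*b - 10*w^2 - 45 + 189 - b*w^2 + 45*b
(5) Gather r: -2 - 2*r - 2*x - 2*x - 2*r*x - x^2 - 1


(1) = -2*c^2 + 4*c
(2) = 2*t^3 + t^2*(-18*x - 14) + t*(16*x^2 + 98*x + 12)
(3) = 5*t - 5
(4) = 81*b - w^3 + w^2*(-b - 4) + 81*w + 324
(5) = r*(-2*x - 2) - x^2 - 4*x - 3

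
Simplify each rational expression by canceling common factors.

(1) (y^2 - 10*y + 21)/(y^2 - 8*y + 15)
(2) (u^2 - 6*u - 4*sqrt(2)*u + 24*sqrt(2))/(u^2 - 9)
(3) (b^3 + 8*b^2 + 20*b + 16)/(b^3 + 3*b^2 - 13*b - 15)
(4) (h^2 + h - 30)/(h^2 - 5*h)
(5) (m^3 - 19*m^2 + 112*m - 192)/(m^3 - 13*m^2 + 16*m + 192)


(1) = (y - 7)/(y - 5)
(2) = (u^2 + u*(-6 - 4*sqrt(2)) + 24*sqrt(2))/(u^2 - 9)
(3) = (b^3 + 8*b^2 + 20*b + 16)/(b^3 + 3*b^2 - 13*b - 15)
(4) = (h + 6)/h
(5) = (m - 3)/(m + 3)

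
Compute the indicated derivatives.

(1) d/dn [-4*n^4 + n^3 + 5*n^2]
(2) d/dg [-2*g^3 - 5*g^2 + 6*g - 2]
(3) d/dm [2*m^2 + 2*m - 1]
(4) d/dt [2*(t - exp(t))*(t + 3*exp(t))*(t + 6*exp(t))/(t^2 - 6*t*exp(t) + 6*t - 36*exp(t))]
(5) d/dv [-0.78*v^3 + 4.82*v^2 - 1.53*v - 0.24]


(1) = n*(-16*n^2 + 3*n + 10)
(2) = -6*g^2 - 10*g + 6
(3) = 4*m + 2
(4) = 2*(2*(t - exp(t))*(t + 3*exp(t))*(t + 6*exp(t))*(3*t*exp(t) - t + 21*exp(t) - 3) + ((1 - exp(t))*(t + 3*exp(t))*(t + 6*exp(t)) + (t - exp(t))*(t + 3*exp(t))*(6*exp(t) + 1) + (t - exp(t))*(t + 6*exp(t))*(3*exp(t) + 1))*(t^2 - 6*t*exp(t) + 6*t - 36*exp(t)))/(t^2 - 6*t*exp(t) + 6*t - 36*exp(t))^2
(5) = -2.34*v^2 + 9.64*v - 1.53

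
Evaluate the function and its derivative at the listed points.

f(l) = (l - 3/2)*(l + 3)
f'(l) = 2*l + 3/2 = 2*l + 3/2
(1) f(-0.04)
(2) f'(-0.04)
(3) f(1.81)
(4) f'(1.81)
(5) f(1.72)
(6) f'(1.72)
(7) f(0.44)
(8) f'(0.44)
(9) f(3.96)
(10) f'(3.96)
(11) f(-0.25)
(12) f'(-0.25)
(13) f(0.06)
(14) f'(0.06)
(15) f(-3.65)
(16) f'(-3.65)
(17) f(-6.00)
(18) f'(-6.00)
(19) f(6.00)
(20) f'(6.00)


(1) = -4.56
(2) = 1.42
(3) = 1.49
(4) = 5.12
(5) = 1.04
(6) = 4.94
(7) = -3.65
(8) = 2.38
(9) = 17.12
(10) = 9.42
(11) = -4.81
(12) = 1.00
(13) = -4.41
(14) = 1.62
(15) = 3.35
(16) = -5.80
(17) = 22.50
(18) = -10.50
(19) = 40.50
(20) = 13.50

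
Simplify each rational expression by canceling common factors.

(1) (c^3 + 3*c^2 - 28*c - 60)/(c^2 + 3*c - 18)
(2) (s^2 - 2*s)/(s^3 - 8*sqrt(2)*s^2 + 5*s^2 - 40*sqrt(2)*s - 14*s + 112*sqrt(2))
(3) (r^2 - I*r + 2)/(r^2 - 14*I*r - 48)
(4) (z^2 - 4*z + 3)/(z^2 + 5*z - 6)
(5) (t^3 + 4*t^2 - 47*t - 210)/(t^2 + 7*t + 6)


(1) = (c^2 - 3*c - 10)/(c - 3)
(2) = s/(s^2 + s*(7 - 8*sqrt(2)) - 56*sqrt(2))
(3) = (r^2 - I*r + 2)/(r^2 - 14*I*r - 48)
(4) = (z - 3)/(z + 6)
(5) = (t^2 - 2*t - 35)/(t + 1)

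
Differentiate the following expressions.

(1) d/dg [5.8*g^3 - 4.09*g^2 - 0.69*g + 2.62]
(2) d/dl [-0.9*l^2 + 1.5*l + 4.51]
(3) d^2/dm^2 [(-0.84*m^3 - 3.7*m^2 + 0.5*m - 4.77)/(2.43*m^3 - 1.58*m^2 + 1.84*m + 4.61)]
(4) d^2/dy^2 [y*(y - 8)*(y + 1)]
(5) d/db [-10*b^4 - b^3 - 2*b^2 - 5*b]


(1) = 17.4*g^2 - 8.18*g - 0.69
(2) = 1.5 - 1.8*l
(3) = (-50.146452*m^6 + 40.249548*m^5 - 137.334852*m^4 + 831.889476*m^3 - 471.078168*m^2 + 318.554706*m - 267.534016)/(14.348907*m^9 - 27.989226*m^8 + 50.793804*m^7 + 35.333479*m^6 - 67.736652*m^5 + 142.15086*m^4 + 80.744161*m^3 - 53.912106*m^2 + 117.311592*m + 97.972181)
(4) = 6*y - 14
(5) = -40*b^3 - 3*b^2 - 4*b - 5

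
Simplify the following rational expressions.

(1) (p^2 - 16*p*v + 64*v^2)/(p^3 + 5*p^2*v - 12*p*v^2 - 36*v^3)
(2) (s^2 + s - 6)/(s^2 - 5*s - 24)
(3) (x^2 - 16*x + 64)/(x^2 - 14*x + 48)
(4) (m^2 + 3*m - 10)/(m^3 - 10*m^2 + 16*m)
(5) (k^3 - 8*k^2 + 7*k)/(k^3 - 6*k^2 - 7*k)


(1) = (p^2 - 16*p*v + 64*v^2)/(p^3 + 5*p^2*v - 12*p*v^2 - 36*v^3)
(2) = (s - 2)/(s - 8)
(3) = (x - 8)/(x - 6)
(4) = (m + 5)/(m^2 - 8*m)
(5) = (k - 1)/(k + 1)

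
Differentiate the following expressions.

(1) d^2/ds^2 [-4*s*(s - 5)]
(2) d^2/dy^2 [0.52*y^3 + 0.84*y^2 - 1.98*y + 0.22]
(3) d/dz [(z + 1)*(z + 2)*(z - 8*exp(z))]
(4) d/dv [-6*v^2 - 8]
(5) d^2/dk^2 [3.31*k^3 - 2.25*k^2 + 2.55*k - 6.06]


(1) = -8
(2) = 3.12*y + 1.68
(3) = -8*z^2*exp(z) + 3*z^2 - 40*z*exp(z) + 6*z - 40*exp(z) + 2
(4) = -12*v
(5) = 19.86*k - 4.5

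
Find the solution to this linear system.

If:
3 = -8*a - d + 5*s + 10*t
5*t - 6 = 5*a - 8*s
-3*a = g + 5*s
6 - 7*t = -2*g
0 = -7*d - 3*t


Then:
a = -582/5215
d = 396/5215
g = -2697/745
s = 825/1043
t = -132/745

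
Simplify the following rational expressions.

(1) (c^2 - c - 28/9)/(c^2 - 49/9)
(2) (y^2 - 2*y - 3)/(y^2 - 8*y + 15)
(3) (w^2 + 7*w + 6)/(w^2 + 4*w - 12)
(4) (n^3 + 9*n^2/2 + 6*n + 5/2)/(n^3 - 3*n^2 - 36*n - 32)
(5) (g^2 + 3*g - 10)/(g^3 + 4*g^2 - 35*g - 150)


(1) = (3*c + 4)/(3*c + 7)
(2) = (y + 1)/(y - 5)
(3) = (w + 1)/(w - 2)
(4) = (2*n^2 + 7*n + 5)/(2*n^2 - 8*n - 64)
(5) = (g - 2)/(g^2 - g - 30)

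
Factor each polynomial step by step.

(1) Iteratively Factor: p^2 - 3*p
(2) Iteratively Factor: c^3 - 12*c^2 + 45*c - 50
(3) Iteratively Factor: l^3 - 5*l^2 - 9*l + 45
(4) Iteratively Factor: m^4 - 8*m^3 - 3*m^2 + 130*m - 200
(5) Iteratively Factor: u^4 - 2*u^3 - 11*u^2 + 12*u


(1) = (p)*(p - 3)
(2) = (c - 2)*(c^2 - 10*c + 25) = (c - 5)*(c - 2)*(c - 5)
(3) = (l - 5)*(l^2 - 9) = (l - 5)*(l - 3)*(l + 3)
(4) = (m + 4)*(m^3 - 12*m^2 + 45*m - 50) = (m - 5)*(m + 4)*(m^2 - 7*m + 10) = (m - 5)*(m - 2)*(m + 4)*(m - 5)
(5) = (u - 1)*(u^3 - u^2 - 12*u) = u*(u - 1)*(u^2 - u - 12) = u*(u - 4)*(u - 1)*(u + 3)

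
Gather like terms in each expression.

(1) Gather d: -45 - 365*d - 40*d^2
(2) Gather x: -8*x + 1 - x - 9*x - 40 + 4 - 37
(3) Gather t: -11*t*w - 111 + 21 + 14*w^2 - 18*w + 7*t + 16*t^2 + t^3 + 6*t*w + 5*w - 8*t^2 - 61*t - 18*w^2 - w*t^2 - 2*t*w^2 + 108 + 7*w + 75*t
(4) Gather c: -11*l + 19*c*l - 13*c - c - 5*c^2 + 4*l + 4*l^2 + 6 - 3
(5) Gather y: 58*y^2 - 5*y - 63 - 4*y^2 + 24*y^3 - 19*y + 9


(1) = -40*d^2 - 365*d - 45
(2) = -18*x - 72
(3) = t^3 + t^2*(8 - w) + t*(-2*w^2 - 5*w + 21) - 4*w^2 - 6*w + 18
(4) = -5*c^2 + c*(19*l - 14) + 4*l^2 - 7*l + 3
(5) = 24*y^3 + 54*y^2 - 24*y - 54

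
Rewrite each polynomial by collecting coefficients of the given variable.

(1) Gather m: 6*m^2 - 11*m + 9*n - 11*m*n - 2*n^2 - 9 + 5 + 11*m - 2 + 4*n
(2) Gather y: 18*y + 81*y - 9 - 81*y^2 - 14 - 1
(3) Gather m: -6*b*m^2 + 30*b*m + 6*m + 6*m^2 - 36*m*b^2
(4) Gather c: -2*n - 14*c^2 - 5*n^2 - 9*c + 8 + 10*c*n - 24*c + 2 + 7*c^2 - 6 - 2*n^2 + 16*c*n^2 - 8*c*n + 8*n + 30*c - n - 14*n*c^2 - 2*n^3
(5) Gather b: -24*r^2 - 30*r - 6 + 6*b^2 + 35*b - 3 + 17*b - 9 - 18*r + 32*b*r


(1) = 6*m^2 - 11*m*n - 2*n^2 + 13*n - 6
(2) = -81*y^2 + 99*y - 24
(3) = m^2*(6 - 6*b) + m*(-36*b^2 + 30*b + 6)
(4) = c^2*(-14*n - 7) + c*(16*n^2 + 2*n - 3) - 2*n^3 - 7*n^2 + 5*n + 4
(5) = 6*b^2 + b*(32*r + 52) - 24*r^2 - 48*r - 18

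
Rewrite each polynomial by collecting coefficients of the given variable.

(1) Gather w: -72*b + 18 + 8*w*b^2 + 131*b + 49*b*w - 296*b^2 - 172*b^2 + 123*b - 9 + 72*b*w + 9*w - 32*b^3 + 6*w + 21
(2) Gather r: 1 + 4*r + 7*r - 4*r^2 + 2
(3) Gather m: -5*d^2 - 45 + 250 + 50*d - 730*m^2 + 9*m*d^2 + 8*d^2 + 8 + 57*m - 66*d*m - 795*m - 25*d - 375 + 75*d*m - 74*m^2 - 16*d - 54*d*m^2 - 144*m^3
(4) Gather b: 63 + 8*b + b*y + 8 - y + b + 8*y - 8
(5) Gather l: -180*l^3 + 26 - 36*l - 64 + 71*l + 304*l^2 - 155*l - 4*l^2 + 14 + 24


(1) = -32*b^3 - 468*b^2 + 182*b + w*(8*b^2 + 121*b + 15) + 30
(2) = -4*r^2 + 11*r + 3
(3) = 3*d^2 + 9*d - 144*m^3 + m^2*(-54*d - 804) + m*(9*d^2 + 9*d - 738) - 162
(4) = b*(y + 9) + 7*y + 63
(5) = -180*l^3 + 300*l^2 - 120*l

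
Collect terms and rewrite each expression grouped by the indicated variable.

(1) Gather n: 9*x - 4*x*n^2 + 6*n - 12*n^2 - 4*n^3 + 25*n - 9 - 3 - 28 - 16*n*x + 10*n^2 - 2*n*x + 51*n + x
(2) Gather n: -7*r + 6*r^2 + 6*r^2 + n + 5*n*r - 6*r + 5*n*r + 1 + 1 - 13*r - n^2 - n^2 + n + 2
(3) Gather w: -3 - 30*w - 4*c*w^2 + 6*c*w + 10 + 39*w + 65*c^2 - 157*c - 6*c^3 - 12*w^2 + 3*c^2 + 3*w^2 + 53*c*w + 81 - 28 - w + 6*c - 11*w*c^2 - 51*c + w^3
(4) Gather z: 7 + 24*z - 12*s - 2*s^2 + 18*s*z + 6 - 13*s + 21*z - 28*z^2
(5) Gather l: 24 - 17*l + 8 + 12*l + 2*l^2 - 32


(1) = -4*n^3 + n^2*(-4*x - 2) + n*(82 - 18*x) + 10*x - 40
(2) = -2*n^2 + n*(10*r + 2) + 12*r^2 - 26*r + 4
(3) = -6*c^3 + 68*c^2 - 202*c + w^3 + w^2*(-4*c - 9) + w*(-11*c^2 + 59*c + 8) + 60
(4) = -2*s^2 - 25*s - 28*z^2 + z*(18*s + 45) + 13
(5) = 2*l^2 - 5*l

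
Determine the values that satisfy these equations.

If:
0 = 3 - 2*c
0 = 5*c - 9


Then:
No Solution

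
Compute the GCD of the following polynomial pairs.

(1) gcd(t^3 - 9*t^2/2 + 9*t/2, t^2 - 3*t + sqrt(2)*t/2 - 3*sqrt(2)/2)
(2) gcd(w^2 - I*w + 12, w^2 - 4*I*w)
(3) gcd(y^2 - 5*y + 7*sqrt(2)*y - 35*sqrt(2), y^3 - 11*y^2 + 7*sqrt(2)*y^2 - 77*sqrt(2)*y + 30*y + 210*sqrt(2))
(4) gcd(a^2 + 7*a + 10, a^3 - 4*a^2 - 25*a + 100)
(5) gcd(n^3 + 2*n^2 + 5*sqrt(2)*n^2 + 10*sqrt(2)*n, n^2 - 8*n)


(1) = gcd(t*(t - 3)*(t - 3/2), (t - 3)*(t + sqrt(2)/2)) = t - 3
(2) = w - 4*I
(3) = gcd((y - 5)*(y + 7*sqrt(2)), (y - 6)*(y - 5)*(y + 7*sqrt(2))) = y^2 + y*(-5 + 7*sqrt(2)) - 35*sqrt(2)
(4) = a + 5
(5) = n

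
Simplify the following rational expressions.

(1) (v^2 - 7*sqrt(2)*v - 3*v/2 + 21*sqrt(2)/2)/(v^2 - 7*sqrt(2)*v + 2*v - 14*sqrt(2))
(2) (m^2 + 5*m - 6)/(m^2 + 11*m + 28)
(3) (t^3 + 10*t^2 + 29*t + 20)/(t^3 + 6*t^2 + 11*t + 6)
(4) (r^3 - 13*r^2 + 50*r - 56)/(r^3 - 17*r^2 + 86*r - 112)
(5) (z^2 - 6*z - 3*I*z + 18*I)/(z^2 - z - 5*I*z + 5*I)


(1) = (2*v - 3)/(2*v + 4)
(2) = (m^2 + 5*m - 6)/(m^2 + 11*m + 28)
(3) = (t^2 + 9*t + 20)/(t^2 + 5*t + 6)
(4) = (r - 4)/(r - 8)
(5) = (z^2 + z*(-6 - 3*I) + 18*I)/(z^2 + z*(-1 - 5*I) + 5*I)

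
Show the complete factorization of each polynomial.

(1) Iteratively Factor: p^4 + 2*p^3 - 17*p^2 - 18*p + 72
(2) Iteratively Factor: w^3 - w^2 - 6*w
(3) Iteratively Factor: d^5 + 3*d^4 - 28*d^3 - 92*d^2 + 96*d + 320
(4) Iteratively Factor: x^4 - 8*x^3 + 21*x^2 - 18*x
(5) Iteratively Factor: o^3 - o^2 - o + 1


(1) = (p + 4)*(p^3 - 2*p^2 - 9*p + 18) = (p - 3)*(p + 4)*(p^2 + p - 6) = (p - 3)*(p - 2)*(p + 4)*(p + 3)
(2) = (w + 2)*(w^2 - 3*w) = w*(w + 2)*(w - 3)
(3) = (d - 5)*(d^4 + 8*d^3 + 12*d^2 - 32*d - 64) = (d - 5)*(d + 4)*(d^3 + 4*d^2 - 4*d - 16) = (d - 5)*(d + 4)^2*(d^2 - 4) = (d - 5)*(d - 2)*(d + 4)^2*(d + 2)
(4) = (x - 3)*(x^3 - 5*x^2 + 6*x) = (x - 3)^2*(x^2 - 2*x) = x*(x - 3)^2*(x - 2)
(5) = (o + 1)*(o^2 - 2*o + 1) = (o - 1)*(o + 1)*(o - 1)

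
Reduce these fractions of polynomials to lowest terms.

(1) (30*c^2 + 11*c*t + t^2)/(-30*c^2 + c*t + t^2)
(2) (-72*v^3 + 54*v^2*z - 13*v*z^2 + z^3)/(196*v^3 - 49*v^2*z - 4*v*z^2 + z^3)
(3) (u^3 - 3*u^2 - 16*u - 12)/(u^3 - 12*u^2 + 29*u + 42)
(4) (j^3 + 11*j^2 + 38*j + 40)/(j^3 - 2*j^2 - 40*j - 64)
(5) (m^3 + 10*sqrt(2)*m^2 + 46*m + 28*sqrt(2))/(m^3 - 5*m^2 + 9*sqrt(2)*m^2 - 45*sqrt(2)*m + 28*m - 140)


(1) = (5*c + t)/(-5*c + t)
(2) = (18*v^2 - 9*v*z + z^2)/(-49*v^2 + z^2)
(3) = (u + 2)/(u - 7)
(4) = (j + 5)/(j - 8)
(5) = (m + sqrt(2))/(m - 5)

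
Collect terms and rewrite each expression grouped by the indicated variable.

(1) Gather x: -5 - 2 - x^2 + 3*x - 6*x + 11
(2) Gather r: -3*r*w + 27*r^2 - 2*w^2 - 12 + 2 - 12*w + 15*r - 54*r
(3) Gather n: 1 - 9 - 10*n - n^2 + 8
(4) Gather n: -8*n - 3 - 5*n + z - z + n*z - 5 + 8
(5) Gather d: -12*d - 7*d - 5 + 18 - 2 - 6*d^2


(1) = -x^2 - 3*x + 4
(2) = 27*r^2 + r*(-3*w - 39) - 2*w^2 - 12*w - 10
(3) = -n^2 - 10*n
(4) = n*(z - 13)
(5) = -6*d^2 - 19*d + 11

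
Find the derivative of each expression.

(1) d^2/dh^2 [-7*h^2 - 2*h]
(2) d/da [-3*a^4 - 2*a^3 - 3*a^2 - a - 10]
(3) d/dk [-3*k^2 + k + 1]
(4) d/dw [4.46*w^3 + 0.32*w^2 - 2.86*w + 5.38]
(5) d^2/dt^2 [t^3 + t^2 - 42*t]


(1) = -14
(2) = -12*a^3 - 6*a^2 - 6*a - 1
(3) = 1 - 6*k
(4) = 13.38*w^2 + 0.64*w - 2.86
(5) = 6*t + 2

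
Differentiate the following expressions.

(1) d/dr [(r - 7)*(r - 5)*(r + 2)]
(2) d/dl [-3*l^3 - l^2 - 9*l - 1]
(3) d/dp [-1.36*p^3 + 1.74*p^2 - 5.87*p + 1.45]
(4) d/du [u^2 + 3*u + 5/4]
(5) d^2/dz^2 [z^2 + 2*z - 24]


(1) = 3*r^2 - 20*r + 11
(2) = -9*l^2 - 2*l - 9
(3) = -4.08*p^2 + 3.48*p - 5.87
(4) = 2*u + 3
(5) = 2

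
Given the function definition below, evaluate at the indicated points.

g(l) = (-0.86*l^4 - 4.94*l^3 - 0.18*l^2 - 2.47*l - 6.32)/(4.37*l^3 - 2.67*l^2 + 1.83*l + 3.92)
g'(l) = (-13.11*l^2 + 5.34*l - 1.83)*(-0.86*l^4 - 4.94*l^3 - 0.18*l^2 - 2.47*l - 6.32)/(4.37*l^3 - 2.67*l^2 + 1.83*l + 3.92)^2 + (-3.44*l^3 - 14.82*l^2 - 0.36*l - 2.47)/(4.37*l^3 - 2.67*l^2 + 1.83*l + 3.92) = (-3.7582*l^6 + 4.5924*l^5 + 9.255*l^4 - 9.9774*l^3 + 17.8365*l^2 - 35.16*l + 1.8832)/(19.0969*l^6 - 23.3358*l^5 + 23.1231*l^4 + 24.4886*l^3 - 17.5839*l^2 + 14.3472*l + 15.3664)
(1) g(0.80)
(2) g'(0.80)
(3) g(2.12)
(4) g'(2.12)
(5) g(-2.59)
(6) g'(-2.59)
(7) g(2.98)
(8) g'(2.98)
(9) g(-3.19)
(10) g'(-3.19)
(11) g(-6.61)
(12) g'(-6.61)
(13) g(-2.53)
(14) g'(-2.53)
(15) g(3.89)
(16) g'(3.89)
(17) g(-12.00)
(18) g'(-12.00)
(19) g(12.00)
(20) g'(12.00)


(1) = -1.91
(2) = -0.45
(3) = -2.05
(4) = -0.03
(5) = -0.49
(6) = -0.10
(7) = -2.11
(8) = -0.10
(9) = -0.42
(10) = -0.13
(11) = 0.15
(12) = -0.18
(13) = -0.49
(14) = -0.09
(15) = -2.22
(16) = -0.14
(17) = 1.17
(18) = -0.19
(19) = -3.67
(20) = -0.19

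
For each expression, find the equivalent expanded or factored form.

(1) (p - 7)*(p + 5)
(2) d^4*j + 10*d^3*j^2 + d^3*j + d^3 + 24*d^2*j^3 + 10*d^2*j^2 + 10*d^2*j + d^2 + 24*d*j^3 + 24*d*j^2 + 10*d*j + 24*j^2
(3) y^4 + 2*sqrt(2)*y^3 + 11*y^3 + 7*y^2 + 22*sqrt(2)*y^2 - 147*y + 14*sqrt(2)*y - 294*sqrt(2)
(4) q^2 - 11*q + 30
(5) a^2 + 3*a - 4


(1) = p^2 - 2*p - 35
(2) = (d + 1)*(d + 4*j)*(d + 6*j)*(d*j + 1)
(3) = (y - 3)*(y + 7)^2*(y + 2*sqrt(2))
(4) = (q - 6)*(q - 5)
(5) = (a - 1)*(a + 4)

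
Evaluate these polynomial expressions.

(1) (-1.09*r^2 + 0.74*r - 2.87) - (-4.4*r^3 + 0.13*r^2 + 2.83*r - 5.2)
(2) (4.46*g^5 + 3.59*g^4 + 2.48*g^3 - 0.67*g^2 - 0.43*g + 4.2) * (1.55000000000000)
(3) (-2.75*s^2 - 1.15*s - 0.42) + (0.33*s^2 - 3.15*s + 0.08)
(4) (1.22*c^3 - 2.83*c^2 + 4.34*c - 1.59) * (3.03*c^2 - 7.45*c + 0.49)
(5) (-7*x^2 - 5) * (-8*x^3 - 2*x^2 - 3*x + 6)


(1) = 4.4*r^3 - 1.22*r^2 - 2.09*r + 2.33
(2) = 6.913*g^5 + 5.5645*g^4 + 3.844*g^3 - 1.0385*g^2 - 0.6665*g + 6.51
(3) = -2.42*s^2 - 4.3*s - 0.34
(4) = 3.6966*c^5 - 17.6639*c^4 + 34.8315*c^3 - 38.5374*c^2 + 13.9721*c - 0.7791
(5) = 56*x^5 + 14*x^4 + 61*x^3 - 32*x^2 + 15*x - 30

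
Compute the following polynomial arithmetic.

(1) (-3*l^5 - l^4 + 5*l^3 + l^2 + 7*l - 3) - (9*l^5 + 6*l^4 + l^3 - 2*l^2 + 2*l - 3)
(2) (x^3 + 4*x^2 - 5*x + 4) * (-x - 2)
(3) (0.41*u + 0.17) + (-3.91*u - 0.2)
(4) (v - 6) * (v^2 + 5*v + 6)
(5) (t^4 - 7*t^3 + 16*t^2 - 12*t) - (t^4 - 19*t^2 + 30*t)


(1) = -12*l^5 - 7*l^4 + 4*l^3 + 3*l^2 + 5*l
(2) = -x^4 - 6*x^3 - 3*x^2 + 6*x - 8
(3) = -3.5*u - 0.03
(4) = v^3 - v^2 - 24*v - 36
(5) = -7*t^3 + 35*t^2 - 42*t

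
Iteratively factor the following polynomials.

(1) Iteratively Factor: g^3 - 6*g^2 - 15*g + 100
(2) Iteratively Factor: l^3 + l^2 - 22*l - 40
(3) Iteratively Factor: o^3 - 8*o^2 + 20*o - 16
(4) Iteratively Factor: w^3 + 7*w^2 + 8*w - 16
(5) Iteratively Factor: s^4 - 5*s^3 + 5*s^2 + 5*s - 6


(1) = (g + 4)*(g^2 - 10*g + 25) = (g - 5)*(g + 4)*(g - 5)
(2) = (l + 2)*(l^2 - l - 20) = (l + 2)*(l + 4)*(l - 5)
(3) = (o - 2)*(o^2 - 6*o + 8) = (o - 2)^2*(o - 4)
(4) = (w + 4)*(w^2 + 3*w - 4) = (w + 4)^2*(w - 1)
(5) = (s - 3)*(s^3 - 2*s^2 - s + 2) = (s - 3)*(s - 2)*(s^2 - 1) = (s - 3)*(s - 2)*(s - 1)*(s + 1)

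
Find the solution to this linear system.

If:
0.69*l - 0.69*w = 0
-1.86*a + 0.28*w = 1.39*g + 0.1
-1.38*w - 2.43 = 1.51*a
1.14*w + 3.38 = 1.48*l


Then:
a = -10.69
g = 16.24
l = 9.94
w = 9.94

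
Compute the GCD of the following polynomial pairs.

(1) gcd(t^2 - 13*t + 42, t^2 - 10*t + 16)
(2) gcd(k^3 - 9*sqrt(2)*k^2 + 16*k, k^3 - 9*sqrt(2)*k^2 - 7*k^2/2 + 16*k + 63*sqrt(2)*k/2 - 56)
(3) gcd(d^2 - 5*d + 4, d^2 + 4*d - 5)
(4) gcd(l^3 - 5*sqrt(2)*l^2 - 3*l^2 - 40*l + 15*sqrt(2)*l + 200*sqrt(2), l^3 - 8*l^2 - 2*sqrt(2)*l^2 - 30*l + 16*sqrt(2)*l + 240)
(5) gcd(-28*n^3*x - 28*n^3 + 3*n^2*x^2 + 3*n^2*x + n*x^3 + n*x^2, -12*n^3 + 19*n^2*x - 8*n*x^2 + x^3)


(1) = 1
(2) = gcd(k*(k - 8*sqrt(2))*(k - sqrt(2)), (k - 7/2)*(k - 8*sqrt(2))*(k - sqrt(2))) = k^2 - 9*sqrt(2)*k + 16
(3) = gcd((d - 4)*(d - 1), (d - 1)*(d + 5)) = d - 1
(4) = gcd((l - 8)*(l + 5)*(l - 5*sqrt(2)), (l - 8)*(l - 5*sqrt(2))*(l + 3*sqrt(2))) = l^2 + l*(-8 - 5*sqrt(2)) + 40*sqrt(2)
(5) = -4*n + x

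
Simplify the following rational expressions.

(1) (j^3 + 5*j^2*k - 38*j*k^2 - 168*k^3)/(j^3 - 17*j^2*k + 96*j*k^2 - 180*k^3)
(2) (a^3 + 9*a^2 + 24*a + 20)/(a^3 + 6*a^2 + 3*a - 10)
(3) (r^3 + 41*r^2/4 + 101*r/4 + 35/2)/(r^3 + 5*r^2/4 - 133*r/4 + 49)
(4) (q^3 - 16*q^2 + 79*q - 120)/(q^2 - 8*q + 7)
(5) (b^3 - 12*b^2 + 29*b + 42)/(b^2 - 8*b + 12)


(1) = (j^2 + 11*j*k + 28*k^2)/(j^2 - 11*j*k + 30*k^2)
(2) = (a + 2)/(a - 1)
(3) = (4*r^2 + 13*r + 10)/(4*r^2 - 23*r + 28)
(4) = (q^3 - 16*q^2 + 79*q - 120)/(q^2 - 8*q + 7)
(5) = (b^2 - 6*b - 7)/(b - 2)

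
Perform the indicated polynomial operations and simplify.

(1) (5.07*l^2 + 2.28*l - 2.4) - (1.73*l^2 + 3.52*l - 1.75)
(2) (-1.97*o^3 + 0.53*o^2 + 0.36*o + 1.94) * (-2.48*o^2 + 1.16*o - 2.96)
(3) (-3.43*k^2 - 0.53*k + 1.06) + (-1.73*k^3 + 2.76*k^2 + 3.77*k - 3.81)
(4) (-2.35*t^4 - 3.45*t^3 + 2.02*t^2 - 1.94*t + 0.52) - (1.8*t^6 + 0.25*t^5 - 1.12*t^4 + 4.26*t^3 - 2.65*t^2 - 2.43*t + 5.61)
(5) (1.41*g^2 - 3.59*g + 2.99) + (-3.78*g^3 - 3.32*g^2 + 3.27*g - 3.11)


(1) = 3.34*l^2 - 1.24*l - 0.65
(2) = 4.8856*o^5 - 3.5996*o^4 + 5.5532*o^3 - 5.9624*o^2 + 1.1848*o - 5.7424
(3) = -1.73*k^3 - 0.67*k^2 + 3.24*k - 2.75
(4) = -1.8*t^6 - 0.25*t^5 - 1.23*t^4 - 7.71*t^3 + 4.67*t^2 + 0.49*t - 5.09
(5) = -3.78*g^3 - 1.91*g^2 - 0.32*g - 0.12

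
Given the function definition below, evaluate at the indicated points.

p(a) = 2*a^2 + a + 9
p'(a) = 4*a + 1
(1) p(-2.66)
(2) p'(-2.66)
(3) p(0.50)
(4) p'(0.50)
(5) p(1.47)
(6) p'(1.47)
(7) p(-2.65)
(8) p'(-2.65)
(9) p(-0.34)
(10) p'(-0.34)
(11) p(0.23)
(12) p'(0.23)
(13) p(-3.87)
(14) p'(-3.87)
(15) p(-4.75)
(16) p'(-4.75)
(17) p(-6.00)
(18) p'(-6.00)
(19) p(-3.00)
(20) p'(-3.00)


(1) = 20.49
(2) = -9.64
(3) = 10.00
(4) = 3.00
(5) = 14.79
(6) = 6.88
(7) = 20.39
(8) = -9.60
(9) = 8.89
(10) = -0.36
(11) = 9.34
(12) = 1.92
(13) = 35.08
(14) = -14.48
(15) = 49.38
(16) = -18.00
(17) = 75.00
(18) = -23.00
(19) = 24.00
(20) = -11.00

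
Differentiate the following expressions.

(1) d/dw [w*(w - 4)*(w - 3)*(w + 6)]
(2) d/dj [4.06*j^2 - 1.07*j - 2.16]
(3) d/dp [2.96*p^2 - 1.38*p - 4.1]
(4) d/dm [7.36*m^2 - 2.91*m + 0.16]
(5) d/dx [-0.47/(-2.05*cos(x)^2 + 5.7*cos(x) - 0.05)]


(1) = 4*w^3 - 3*w^2 - 60*w + 72
(2) = 8.12*j - 1.07
(3) = 5.92*p - 1.38
(4) = 14.72*m - 2.91
(5) = (1.927*cos(x) - 2.679)*sin(x)/(2.05*cos(x)^2 - 5.7*cos(x) + 0.05)^2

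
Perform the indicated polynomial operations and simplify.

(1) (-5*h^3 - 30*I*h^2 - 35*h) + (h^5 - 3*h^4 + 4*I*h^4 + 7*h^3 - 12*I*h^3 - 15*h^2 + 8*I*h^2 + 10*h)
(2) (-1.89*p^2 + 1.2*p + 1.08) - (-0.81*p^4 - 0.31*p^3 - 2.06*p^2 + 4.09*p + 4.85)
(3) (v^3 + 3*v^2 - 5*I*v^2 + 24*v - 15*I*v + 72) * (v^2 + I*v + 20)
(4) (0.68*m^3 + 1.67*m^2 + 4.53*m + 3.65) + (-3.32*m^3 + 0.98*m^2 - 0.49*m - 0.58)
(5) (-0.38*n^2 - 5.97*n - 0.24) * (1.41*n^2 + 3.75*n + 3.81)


(1) = h^5 - 3*h^4 + 4*I*h^4 + 2*h^3 - 12*I*h^3 - 15*h^2 - 22*I*h^2 - 25*h
(2) = 0.81*p^4 + 0.31*p^3 + 0.17*p^2 - 2.89*p - 3.77
(3) = v^5 + 3*v^4 - 4*I*v^4 + 49*v^3 - 12*I*v^3 + 147*v^2 - 76*I*v^2 + 480*v - 228*I*v + 1440
(4) = -2.64*m^3 + 2.65*m^2 + 4.04*m + 3.07
(5) = -0.5358*n^4 - 9.8427*n^3 - 24.1737*n^2 - 23.6457*n - 0.9144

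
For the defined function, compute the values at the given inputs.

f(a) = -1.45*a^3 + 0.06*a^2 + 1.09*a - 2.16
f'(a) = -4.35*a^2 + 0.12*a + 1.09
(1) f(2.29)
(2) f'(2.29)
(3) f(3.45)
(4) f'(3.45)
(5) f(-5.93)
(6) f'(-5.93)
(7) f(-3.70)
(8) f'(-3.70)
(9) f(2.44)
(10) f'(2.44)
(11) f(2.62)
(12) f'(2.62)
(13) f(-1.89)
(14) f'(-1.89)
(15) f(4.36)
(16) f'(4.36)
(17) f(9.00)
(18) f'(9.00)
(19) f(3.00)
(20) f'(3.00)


(1) = -16.76
(2) = -21.45
(3) = -57.23
(4) = -50.27
(5) = 295.85
(6) = -152.59
(7) = 68.08
(8) = -58.91
(9) = -20.21
(10) = -24.52
(11) = -24.97
(12) = -28.46
(13) = 5.78
(14) = -14.68
(15) = -116.45
(16) = -81.08
(17) = -1044.54
(18) = -350.18
(19) = -37.50
(20) = -37.70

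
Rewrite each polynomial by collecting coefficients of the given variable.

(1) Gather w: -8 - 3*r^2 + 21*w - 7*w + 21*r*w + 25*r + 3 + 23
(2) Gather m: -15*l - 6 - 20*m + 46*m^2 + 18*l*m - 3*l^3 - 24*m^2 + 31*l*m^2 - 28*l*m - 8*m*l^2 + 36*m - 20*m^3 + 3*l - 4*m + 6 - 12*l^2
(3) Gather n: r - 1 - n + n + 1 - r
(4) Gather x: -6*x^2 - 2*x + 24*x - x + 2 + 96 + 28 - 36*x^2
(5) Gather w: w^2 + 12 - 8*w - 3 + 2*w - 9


(1) = -3*r^2 + 25*r + w*(21*r + 14) + 18
(2) = -3*l^3 - 12*l^2 - 12*l - 20*m^3 + m^2*(31*l + 22) + m*(-8*l^2 - 10*l + 12)
(3) = 0
(4) = -42*x^2 + 21*x + 126
(5) = w^2 - 6*w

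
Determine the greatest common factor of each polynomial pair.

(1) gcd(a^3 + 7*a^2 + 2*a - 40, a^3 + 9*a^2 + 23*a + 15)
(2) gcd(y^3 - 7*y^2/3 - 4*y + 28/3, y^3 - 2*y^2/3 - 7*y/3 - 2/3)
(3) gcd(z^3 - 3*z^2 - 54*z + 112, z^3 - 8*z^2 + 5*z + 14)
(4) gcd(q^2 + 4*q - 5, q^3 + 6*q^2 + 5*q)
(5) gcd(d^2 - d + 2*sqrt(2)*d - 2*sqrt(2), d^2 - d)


(1) = gcd((a - 2)*(a + 4)*(a + 5), (a + 1)*(a + 3)*(a + 5)) = a + 5
(2) = y - 2
(3) = z - 2
(4) = q + 5
(5) = gcd((d - 1)*(d + 2*sqrt(2)), d*(d - 1)) = d - 1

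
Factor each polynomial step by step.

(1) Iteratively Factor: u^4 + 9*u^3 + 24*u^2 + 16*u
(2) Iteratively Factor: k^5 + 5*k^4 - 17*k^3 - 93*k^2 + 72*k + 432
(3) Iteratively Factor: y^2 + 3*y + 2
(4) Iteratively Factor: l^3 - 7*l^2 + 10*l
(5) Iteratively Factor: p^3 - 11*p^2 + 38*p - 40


(1) = (u + 1)*(u^3 + 8*u^2 + 16*u) = u*(u + 1)*(u^2 + 8*u + 16) = u*(u + 1)*(u + 4)*(u + 4)
(2) = (k + 3)*(k^4 + 2*k^3 - 23*k^2 - 24*k + 144) = (k + 3)*(k + 4)*(k^3 - 2*k^2 - 15*k + 36) = (k + 3)*(k + 4)^2*(k^2 - 6*k + 9) = (k - 3)*(k + 3)*(k + 4)^2*(k - 3)
(3) = (y + 2)*(y + 1)
(4) = (l - 5)*(l^2 - 2*l) = (l - 5)*(l - 2)*(l)
(5) = (p - 5)*(p^2 - 6*p + 8) = (p - 5)*(p - 4)*(p - 2)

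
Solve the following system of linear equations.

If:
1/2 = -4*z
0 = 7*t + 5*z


Then:
t = 5/56
z = -1/8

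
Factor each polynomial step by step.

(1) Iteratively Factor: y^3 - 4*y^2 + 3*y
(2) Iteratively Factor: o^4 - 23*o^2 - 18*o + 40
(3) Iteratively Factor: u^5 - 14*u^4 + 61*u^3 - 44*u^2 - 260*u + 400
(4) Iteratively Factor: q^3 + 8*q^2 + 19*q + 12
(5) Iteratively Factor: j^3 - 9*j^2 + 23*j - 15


(1) = (y)*(y^2 - 4*y + 3) = y*(y - 3)*(y - 1)
(2) = (o + 4)*(o^3 - 4*o^2 - 7*o + 10) = (o - 5)*(o + 4)*(o^2 + o - 2) = (o - 5)*(o - 1)*(o + 4)*(o + 2)
(3) = (u + 2)*(u^4 - 16*u^3 + 93*u^2 - 230*u + 200) = (u - 5)*(u + 2)*(u^3 - 11*u^2 + 38*u - 40) = (u - 5)*(u - 4)*(u + 2)*(u^2 - 7*u + 10) = (u - 5)^2*(u - 4)*(u + 2)*(u - 2)
(4) = (q + 1)*(q^2 + 7*q + 12) = (q + 1)*(q + 4)*(q + 3)
(5) = (j - 1)*(j^2 - 8*j + 15) = (j - 3)*(j - 1)*(j - 5)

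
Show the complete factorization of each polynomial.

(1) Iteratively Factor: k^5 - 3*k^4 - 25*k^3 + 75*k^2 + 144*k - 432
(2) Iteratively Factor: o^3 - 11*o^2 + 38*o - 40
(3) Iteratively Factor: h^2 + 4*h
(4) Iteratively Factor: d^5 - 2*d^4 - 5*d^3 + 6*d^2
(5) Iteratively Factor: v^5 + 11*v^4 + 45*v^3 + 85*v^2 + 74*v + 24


(1) = (k - 4)*(k^4 + k^3 - 21*k^2 - 9*k + 108) = (k - 4)*(k - 3)*(k^3 + 4*k^2 - 9*k - 36) = (k - 4)*(k - 3)*(k + 4)*(k^2 - 9) = (k - 4)*(k - 3)*(k + 3)*(k + 4)*(k - 3)
(2) = (o - 5)*(o^2 - 6*o + 8) = (o - 5)*(o - 2)*(o - 4)
(3) = (h + 4)*(h)
(4) = (d + 2)*(d^4 - 4*d^3 + 3*d^2) = d*(d + 2)*(d^3 - 4*d^2 + 3*d) = d*(d - 3)*(d + 2)*(d^2 - d) = d^2*(d - 3)*(d + 2)*(d - 1)
(5) = (v + 2)*(v^4 + 9*v^3 + 27*v^2 + 31*v + 12) = (v + 1)*(v + 2)*(v^3 + 8*v^2 + 19*v + 12) = (v + 1)^2*(v + 2)*(v^2 + 7*v + 12) = (v + 1)^2*(v + 2)*(v + 4)*(v + 3)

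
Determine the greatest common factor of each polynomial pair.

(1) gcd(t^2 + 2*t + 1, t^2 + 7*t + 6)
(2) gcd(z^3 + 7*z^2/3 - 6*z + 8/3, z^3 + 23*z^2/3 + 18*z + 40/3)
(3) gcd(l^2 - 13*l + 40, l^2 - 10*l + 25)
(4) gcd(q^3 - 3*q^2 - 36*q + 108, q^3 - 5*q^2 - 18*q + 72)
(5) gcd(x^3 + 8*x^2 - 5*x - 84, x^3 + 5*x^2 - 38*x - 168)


(1) = t + 1
(2) = z + 4
(3) = gcd((l - 8)*(l - 5), (l - 5)^2) = l - 5
(4) = q^2 - 9*q + 18
(5) = gcd((x - 3)*(x + 4)*(x + 7), (x - 6)*(x + 4)*(x + 7)) = x^2 + 11*x + 28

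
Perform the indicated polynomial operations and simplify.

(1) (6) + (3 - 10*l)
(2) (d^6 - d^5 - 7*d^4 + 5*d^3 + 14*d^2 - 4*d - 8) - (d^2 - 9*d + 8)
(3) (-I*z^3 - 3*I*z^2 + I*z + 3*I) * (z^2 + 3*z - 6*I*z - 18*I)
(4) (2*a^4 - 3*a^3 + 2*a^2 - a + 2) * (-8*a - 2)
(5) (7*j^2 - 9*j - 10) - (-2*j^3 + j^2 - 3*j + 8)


(1) = 9 - 10*l
(2) = d^6 - d^5 - 7*d^4 + 5*d^3 + 13*d^2 + 5*d - 16
(3) = -I*z^5 - 6*z^4 - 6*I*z^4 - 36*z^3 - 8*I*z^3 - 48*z^2 + 6*I*z^2 + 36*z + 9*I*z + 54
(4) = -16*a^5 + 20*a^4 - 10*a^3 + 4*a^2 - 14*a - 4
(5) = 2*j^3 + 6*j^2 - 6*j - 18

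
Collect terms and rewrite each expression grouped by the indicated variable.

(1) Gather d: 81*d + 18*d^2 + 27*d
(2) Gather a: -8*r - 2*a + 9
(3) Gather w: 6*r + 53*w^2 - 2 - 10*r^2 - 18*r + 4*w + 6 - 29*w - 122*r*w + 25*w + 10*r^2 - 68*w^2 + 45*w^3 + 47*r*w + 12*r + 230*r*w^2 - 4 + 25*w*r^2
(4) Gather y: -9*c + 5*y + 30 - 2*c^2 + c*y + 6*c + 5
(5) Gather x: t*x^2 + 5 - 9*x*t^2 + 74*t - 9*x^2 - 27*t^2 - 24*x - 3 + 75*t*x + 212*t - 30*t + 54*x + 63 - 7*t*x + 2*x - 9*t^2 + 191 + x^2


(1) = 18*d^2 + 108*d
(2) = -2*a - 8*r + 9
(3) = 45*w^3 + w^2*(230*r - 15) + w*(25*r^2 - 75*r)
(4) = -2*c^2 - 3*c + y*(c + 5) + 35
(5) = -36*t^2 + 256*t + x^2*(t - 8) + x*(-9*t^2 + 68*t + 32) + 256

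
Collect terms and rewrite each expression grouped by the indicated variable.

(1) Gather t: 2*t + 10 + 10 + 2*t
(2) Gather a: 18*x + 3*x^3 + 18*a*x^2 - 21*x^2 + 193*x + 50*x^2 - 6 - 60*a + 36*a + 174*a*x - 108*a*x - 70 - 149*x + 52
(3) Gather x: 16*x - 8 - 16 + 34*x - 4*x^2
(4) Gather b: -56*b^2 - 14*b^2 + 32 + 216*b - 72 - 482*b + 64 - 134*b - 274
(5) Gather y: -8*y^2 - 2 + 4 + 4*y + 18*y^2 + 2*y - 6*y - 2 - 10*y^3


(1) = 4*t + 20
(2) = a*(18*x^2 + 66*x - 24) + 3*x^3 + 29*x^2 + 62*x - 24
(3) = -4*x^2 + 50*x - 24
(4) = -70*b^2 - 400*b - 250
(5) = -10*y^3 + 10*y^2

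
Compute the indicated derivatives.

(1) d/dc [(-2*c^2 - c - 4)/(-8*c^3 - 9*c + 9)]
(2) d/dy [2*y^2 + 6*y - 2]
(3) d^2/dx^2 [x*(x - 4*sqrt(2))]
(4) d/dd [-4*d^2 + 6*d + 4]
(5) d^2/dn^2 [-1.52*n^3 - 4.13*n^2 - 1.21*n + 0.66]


(1) = ((4*c + 1)*(8*c^3 + 9*c - 9) - 3*(8*c^2 + 3)*(2*c^2 + c + 4))/(8*c^3 + 9*c - 9)^2
(2) = 4*y + 6
(3) = 2
(4) = 6 - 8*d
(5) = -9.12*n - 8.26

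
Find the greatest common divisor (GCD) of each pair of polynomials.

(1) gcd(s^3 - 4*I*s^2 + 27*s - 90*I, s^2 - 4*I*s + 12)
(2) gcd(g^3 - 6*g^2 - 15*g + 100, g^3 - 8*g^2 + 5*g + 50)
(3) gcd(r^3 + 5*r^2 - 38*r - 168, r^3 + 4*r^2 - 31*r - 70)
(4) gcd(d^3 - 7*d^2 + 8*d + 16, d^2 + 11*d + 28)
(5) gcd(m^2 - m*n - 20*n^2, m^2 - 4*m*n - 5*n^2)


(1) = gcd((s - 6*I)*(s - 3*I)*(s + 5*I), (s - 6*I)*(s + 2*I)) = s - 6*I
(2) = gcd((g - 5)^2*(g + 4), (g - 5)^2*(g + 2)) = g^2 - 10*g + 25
(3) = gcd((r - 6)*(r + 4)*(r + 7), (r - 5)*(r + 2)*(r + 7)) = r + 7
(4) = 1
(5) = gcd((m - 5*n)*(m + 4*n), (m - 5*n)*(m + n)) = m - 5*n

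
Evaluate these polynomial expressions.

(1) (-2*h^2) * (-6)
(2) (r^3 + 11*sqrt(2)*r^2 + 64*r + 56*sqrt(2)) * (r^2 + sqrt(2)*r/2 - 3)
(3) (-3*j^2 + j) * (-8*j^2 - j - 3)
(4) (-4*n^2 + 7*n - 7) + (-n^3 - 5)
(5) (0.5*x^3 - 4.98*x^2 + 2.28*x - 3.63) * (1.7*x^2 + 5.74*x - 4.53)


(1) = 12*h^2
(2) = r^5 + 23*sqrt(2)*r^4/2 + 72*r^3 + 55*sqrt(2)*r^2 - 136*r - 168*sqrt(2)
(3) = 24*j^4 - 5*j^3 + 8*j^2 - 3*j
(4) = -n^3 - 4*n^2 + 7*n - 12
(5) = 0.85*x^5 - 5.596*x^4 - 26.9742*x^3 + 29.4756*x^2 - 31.1646*x + 16.4439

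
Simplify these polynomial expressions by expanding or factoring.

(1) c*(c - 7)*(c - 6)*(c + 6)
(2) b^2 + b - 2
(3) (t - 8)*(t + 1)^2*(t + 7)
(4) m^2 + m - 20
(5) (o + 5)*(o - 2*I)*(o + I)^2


(1) = c^4 - 7*c^3 - 36*c^2 + 252*c
(2) = (b - 1)*(b + 2)
(3) = t^4 + t^3 - 57*t^2 - 113*t - 56
(4) = (m - 4)*(m + 5)
(5) = o^4 + 5*o^3 + 3*o^2 + 15*o + 2*I*o + 10*I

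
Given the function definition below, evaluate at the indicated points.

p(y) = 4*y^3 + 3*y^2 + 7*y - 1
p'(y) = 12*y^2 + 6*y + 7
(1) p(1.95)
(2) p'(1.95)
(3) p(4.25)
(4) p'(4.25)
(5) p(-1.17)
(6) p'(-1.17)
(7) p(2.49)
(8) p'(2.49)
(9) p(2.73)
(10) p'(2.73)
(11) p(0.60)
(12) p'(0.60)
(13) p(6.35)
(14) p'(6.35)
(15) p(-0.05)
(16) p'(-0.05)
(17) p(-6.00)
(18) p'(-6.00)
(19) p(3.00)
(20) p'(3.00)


(1) = 53.72
(2) = 64.33
(3) = 390.00
(4) = 249.25
(5) = -11.49
(6) = 16.41
(7) = 96.78
(8) = 96.34
(9) = 121.85
(10) = 112.81
(11) = 5.14
(12) = 14.92
(13) = 1188.61
(14) = 528.97
(15) = -1.34
(16) = 6.73
(17) = -799.00
(18) = 403.00
(19) = 155.00
(20) = 133.00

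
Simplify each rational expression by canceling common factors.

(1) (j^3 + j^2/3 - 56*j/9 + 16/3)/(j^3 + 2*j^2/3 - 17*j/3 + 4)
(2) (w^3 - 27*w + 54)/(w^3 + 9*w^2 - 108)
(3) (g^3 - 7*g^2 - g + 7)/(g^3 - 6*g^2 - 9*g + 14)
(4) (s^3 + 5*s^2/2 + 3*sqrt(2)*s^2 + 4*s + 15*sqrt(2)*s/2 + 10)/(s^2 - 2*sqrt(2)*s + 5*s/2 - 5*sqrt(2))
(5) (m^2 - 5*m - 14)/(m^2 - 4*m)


(1) = (3*j - 4)/(3*j - 3)
(2) = (w - 3)/(w + 6)
(3) = (g + 1)/(g + 2)
(4) = (4*s^2 + 12*sqrt(2)*s + 16)/(4*s - 8*sqrt(2))
(5) = (m^2 - 5*m - 14)/(m^2 - 4*m)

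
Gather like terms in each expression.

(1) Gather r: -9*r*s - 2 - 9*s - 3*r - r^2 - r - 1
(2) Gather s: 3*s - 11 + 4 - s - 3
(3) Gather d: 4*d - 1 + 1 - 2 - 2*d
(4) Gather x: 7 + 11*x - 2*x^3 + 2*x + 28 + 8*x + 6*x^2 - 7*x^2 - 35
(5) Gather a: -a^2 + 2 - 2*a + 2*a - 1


(1) = -r^2 + r*(-9*s - 4) - 9*s - 3
(2) = 2*s - 10
(3) = 2*d - 2
(4) = -2*x^3 - x^2 + 21*x
(5) = 1 - a^2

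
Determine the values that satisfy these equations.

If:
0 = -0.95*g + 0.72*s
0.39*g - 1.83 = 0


Then:
g = 4.69
s = 6.19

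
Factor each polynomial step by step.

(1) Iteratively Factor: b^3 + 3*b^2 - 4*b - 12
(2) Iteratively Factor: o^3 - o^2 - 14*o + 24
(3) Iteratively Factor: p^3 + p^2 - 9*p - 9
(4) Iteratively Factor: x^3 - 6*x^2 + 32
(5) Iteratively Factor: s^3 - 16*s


(1) = (b + 2)*(b^2 + b - 6) = (b + 2)*(b + 3)*(b - 2)
(2) = (o + 4)*(o^2 - 5*o + 6) = (o - 2)*(o + 4)*(o - 3)
(3) = (p - 3)*(p^2 + 4*p + 3) = (p - 3)*(p + 3)*(p + 1)
(4) = (x - 4)*(x^2 - 2*x - 8) = (x - 4)*(x + 2)*(x - 4)
(5) = (s - 4)*(s^2 + 4*s) = (s - 4)*(s + 4)*(s)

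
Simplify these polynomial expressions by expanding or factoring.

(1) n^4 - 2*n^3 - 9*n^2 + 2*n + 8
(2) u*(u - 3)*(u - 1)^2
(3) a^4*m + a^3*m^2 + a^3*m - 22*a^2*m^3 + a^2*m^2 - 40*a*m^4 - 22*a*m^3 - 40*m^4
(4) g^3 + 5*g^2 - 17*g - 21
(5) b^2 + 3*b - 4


(1) = (n - 4)*(n - 1)*(n + 1)*(n + 2)
(2) = u^4 - 5*u^3 + 7*u^2 - 3*u
(3) = (a - 5*m)*(a + 2*m)*(a + 4*m)*(a*m + m)
(4) = (g - 3)*(g + 1)*(g + 7)
(5) = (b - 1)*(b + 4)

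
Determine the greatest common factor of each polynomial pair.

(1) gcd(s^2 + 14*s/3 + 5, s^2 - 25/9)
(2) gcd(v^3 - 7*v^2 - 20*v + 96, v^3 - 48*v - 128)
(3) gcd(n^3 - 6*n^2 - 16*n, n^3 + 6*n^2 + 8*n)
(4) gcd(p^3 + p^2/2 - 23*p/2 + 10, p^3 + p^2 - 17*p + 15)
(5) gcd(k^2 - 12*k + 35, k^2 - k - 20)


(1) = s + 5/3
(2) = gcd((v - 8)*(v - 3)*(v + 4), (v - 8)*(v + 4)^2) = v^2 - 4*v - 32
(3) = n^2 + 2*n
(4) = gcd((p - 5/2)*(p - 1)*(p + 4), (p - 3)*(p - 1)*(p + 5)) = p - 1
(5) = k - 5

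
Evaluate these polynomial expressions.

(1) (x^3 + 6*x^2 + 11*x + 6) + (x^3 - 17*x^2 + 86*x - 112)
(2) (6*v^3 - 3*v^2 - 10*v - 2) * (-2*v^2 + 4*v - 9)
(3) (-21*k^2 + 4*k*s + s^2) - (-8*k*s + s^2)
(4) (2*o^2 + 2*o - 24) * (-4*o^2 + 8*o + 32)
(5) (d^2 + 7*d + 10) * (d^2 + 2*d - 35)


(1) = 2*x^3 - 11*x^2 + 97*x - 106
(2) = -12*v^5 + 30*v^4 - 46*v^3 - 9*v^2 + 82*v + 18
(3) = -21*k^2 + 12*k*s
(4) = -8*o^4 + 8*o^3 + 176*o^2 - 128*o - 768
(5) = d^4 + 9*d^3 - 11*d^2 - 225*d - 350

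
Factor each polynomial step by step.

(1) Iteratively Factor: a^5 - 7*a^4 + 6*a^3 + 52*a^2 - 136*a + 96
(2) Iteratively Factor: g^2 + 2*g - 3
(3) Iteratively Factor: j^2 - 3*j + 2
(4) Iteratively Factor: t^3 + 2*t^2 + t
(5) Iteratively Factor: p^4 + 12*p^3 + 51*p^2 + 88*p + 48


(1) = (a + 3)*(a^4 - 10*a^3 + 36*a^2 - 56*a + 32) = (a - 2)*(a + 3)*(a^3 - 8*a^2 + 20*a - 16) = (a - 2)^2*(a + 3)*(a^2 - 6*a + 8) = (a - 4)*(a - 2)^2*(a + 3)*(a - 2)
(2) = (g + 3)*(g - 1)
(3) = (j - 1)*(j - 2)
(4) = (t + 1)*(t^2 + t) = t*(t + 1)*(t + 1)
(5) = (p + 3)*(p^3 + 9*p^2 + 24*p + 16) = (p + 3)*(p + 4)*(p^2 + 5*p + 4) = (p + 3)*(p + 4)^2*(p + 1)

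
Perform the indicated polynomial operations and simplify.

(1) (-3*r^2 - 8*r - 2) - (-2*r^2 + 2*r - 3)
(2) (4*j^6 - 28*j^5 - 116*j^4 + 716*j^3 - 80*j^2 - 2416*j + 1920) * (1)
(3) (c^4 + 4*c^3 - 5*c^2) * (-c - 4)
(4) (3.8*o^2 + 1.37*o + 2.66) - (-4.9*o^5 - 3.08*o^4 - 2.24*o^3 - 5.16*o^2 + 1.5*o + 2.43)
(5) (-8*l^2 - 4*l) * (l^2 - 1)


(1) = -r^2 - 10*r + 1
(2) = 4*j^6 - 28*j^5 - 116*j^4 + 716*j^3 - 80*j^2 - 2416*j + 1920
(3) = -c^5 - 8*c^4 - 11*c^3 + 20*c^2
(4) = 4.9*o^5 + 3.08*o^4 + 2.24*o^3 + 8.96*o^2 - 0.13*o + 0.23
(5) = -8*l^4 - 4*l^3 + 8*l^2 + 4*l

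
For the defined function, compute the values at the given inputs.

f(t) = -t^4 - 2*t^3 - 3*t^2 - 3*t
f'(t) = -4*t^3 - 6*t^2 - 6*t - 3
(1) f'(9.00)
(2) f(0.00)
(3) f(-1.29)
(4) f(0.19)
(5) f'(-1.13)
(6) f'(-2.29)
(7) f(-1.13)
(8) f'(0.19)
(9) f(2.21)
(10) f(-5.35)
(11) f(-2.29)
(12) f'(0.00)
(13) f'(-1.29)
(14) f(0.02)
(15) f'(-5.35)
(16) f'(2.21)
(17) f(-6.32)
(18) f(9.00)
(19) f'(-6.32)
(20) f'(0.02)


(1) = -3459.00
(2) = 0.00
(3) = 0.40
(4) = -0.69
(5) = 1.89
(6) = 27.31
(7) = 0.81
(8) = -4.38
(9) = -66.72
(10) = -582.80
(11) = -12.34
(12) = -3.00
(13) = 3.34
(14) = -0.06
(15) = 469.89
(16) = -88.74
(17) = -1191.39
(18) = -8289.00
(19) = 805.01
(20) = -3.12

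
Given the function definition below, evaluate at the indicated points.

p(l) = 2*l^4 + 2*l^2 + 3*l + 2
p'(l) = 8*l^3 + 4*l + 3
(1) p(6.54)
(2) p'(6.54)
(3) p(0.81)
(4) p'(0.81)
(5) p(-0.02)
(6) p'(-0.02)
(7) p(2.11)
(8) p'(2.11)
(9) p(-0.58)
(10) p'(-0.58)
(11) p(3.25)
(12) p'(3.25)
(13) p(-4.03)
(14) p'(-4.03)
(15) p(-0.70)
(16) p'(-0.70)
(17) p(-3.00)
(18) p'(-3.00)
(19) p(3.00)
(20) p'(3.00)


(1) = 3765.98
(2) = 2266.97
(3) = 6.60
(4) = 10.49
(5) = 1.94
(6) = 2.92
(7) = 56.88
(8) = 86.59
(9) = 1.16
(10) = -0.88
(11) = 256.01
(12) = 290.62
(13) = 549.93
(14) = -536.73
(15) = 1.36
(16) = -2.54
(17) = 173.00
(18) = -225.00
(19) = 191.00
(20) = 231.00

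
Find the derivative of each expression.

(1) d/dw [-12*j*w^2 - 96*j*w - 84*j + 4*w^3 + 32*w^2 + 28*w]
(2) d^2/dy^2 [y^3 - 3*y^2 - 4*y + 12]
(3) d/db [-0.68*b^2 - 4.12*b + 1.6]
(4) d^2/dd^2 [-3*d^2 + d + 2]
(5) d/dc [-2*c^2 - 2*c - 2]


(1) = -24*j*w - 96*j + 12*w^2 + 64*w + 28
(2) = 6*y - 6
(3) = -1.36*b - 4.12
(4) = -6
(5) = -4*c - 2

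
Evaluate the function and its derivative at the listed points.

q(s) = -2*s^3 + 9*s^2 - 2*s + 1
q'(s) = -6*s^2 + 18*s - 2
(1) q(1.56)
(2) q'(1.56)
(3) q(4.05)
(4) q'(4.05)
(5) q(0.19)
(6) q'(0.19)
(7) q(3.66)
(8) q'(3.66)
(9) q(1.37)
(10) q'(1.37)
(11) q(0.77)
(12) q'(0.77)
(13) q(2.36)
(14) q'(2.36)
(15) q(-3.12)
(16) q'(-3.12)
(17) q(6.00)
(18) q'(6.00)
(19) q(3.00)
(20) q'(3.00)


(1) = 12.19
(2) = 11.48
(3) = 7.66
(4) = -27.52
(5) = 0.93
(6) = 1.20
(7) = 16.18
(8) = -16.49
(9) = 10.01
(10) = 11.40
(11) = 3.88
(12) = 8.30
(13) = 20.12
(14) = 7.06
(15) = 155.59
(16) = -116.57
(17) = -119.00
(18) = -110.00
(19) = 22.00
(20) = -2.00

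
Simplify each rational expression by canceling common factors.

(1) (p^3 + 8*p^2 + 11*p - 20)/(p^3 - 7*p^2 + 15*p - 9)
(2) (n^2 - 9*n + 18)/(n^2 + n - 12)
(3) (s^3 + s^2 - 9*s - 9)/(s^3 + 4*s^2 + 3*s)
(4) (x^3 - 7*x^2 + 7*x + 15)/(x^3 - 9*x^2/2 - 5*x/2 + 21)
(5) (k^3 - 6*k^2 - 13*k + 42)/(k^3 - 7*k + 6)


(1) = (p^2 + 9*p + 20)/(p^2 - 6*p + 9)
(2) = (n - 6)/(n + 4)
(3) = (s - 3)/s
(4) = (2*x^2 - 8*x - 10)/(2*x^2 - 3*x - 14)
(5) = (k - 7)/(k - 1)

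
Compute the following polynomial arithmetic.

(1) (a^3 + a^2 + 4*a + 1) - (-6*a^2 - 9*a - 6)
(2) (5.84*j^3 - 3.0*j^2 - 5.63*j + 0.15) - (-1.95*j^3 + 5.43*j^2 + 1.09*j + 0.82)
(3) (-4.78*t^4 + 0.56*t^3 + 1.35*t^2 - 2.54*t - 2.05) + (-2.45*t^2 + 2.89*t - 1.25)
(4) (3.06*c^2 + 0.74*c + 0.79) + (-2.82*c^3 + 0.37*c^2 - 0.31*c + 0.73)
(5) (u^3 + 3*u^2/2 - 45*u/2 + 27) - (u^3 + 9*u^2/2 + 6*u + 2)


(1) = a^3 + 7*a^2 + 13*a + 7
(2) = 7.79*j^3 - 8.43*j^2 - 6.72*j - 0.67
(3) = -4.78*t^4 + 0.56*t^3 - 1.1*t^2 + 0.35*t - 3.3
(4) = -2.82*c^3 + 3.43*c^2 + 0.43*c + 1.52
(5) = -3*u^2 - 57*u/2 + 25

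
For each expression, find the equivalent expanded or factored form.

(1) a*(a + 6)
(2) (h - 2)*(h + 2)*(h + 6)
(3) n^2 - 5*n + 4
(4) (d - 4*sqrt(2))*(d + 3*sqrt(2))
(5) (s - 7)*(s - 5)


(1) = a^2 + 6*a
(2) = h^3 + 6*h^2 - 4*h - 24
(3) = (n - 4)*(n - 1)
(4) = d^2 - sqrt(2)*d - 24
(5) = s^2 - 12*s + 35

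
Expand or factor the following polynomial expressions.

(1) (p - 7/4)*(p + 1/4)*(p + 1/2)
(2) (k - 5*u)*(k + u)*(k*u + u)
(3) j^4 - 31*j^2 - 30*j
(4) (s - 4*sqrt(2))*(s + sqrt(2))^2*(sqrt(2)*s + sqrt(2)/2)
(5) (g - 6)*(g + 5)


(1) = p^3 - p^2 - 19*p/16 - 7/32
(2) = k^3*u - 4*k^2*u^2 + k^2*u - 5*k*u^3 - 4*k*u^2 - 5*u^3
(3) = j*(j - 6)*(j + 1)*(j + 5)
(4) = sqrt(2)*s^4 - 4*s^3 + sqrt(2)*s^3/2 - 14*sqrt(2)*s^2 - 2*s^2 - 16*s - 7*sqrt(2)*s - 8
(5) = g^2 - g - 30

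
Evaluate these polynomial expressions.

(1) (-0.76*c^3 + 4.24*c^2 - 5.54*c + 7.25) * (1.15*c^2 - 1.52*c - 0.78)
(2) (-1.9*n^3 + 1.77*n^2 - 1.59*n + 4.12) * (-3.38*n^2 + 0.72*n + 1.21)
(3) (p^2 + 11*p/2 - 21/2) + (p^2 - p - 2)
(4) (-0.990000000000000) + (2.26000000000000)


(1) = -0.874*c^5 + 6.0312*c^4 - 12.223*c^3 + 13.4511*c^2 - 6.6988*c - 5.655
(2) = 6.422*n^5 - 7.3506*n^4 + 4.3496*n^3 - 12.9287*n^2 + 1.0425*n + 4.9852
(3) = 2*p^2 + 9*p/2 - 25/2
(4) = 1.27000000000000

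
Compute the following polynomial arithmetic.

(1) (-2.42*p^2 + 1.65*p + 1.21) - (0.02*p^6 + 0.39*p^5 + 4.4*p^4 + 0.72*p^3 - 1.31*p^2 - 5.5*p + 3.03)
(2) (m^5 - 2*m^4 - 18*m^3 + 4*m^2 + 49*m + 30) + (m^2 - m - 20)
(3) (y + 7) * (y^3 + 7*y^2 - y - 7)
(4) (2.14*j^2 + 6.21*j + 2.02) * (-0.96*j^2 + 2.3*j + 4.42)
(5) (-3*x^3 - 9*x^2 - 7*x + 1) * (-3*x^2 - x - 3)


(1) = -0.02*p^6 - 0.39*p^5 - 4.4*p^4 - 0.72*p^3 - 1.11*p^2 + 7.15*p - 1.82
(2) = m^5 - 2*m^4 - 18*m^3 + 5*m^2 + 48*m + 10
(3) = y^4 + 14*y^3 + 48*y^2 - 14*y - 49
(4) = -2.0544*j^4 - 1.0396*j^3 + 21.8026*j^2 + 32.0942*j + 8.9284
(5) = 9*x^5 + 30*x^4 + 39*x^3 + 31*x^2 + 20*x - 3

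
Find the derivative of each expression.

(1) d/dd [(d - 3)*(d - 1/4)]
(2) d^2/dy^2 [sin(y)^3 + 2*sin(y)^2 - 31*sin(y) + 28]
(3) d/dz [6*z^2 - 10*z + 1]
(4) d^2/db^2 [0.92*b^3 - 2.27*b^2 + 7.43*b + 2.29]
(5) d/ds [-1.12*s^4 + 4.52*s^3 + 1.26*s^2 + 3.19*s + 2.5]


(1) = 2*d - 13/4
(2) = -9*sin(y)^3 - 8*sin(y)^2 + 37*sin(y) + 4
(3) = 12*z - 10
(4) = 5.52*b - 4.54
(5) = -4.48*s^3 + 13.56*s^2 + 2.52*s + 3.19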